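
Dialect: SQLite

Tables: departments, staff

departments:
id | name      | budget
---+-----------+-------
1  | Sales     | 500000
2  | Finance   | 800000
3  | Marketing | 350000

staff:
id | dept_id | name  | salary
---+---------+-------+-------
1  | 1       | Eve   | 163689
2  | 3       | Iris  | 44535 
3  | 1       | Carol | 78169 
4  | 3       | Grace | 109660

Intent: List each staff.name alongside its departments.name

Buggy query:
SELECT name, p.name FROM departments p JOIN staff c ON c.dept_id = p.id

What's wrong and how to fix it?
Bug: Both tables have a 'name' column; the unqualified reference is ambiguous

Fix: Prefix ambiguous columns with the table alias

Corrected query:
SELECT c.name, p.name FROM departments p JOIN staff c ON c.dept_id = p.id

Result:
name  | name     
------+----------
Eve   | Sales    
Iris  | Marketing
Carol | Sales    
Grace | Marketing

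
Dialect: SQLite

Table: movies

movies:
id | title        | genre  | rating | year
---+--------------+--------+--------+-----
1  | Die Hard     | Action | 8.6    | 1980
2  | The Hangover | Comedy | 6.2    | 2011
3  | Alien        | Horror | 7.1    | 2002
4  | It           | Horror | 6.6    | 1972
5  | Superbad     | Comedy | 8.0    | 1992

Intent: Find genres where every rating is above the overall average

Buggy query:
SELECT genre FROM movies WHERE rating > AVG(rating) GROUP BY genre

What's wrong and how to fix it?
Bug: AVG() is an aggregate; it can't sit directly in WHERE

Fix: Compute the overall average in a scalar subquery and compare each group's MIN against it in HAVING

Corrected query:
SELECT genre FROM movies GROUP BY genre HAVING MIN(rating) > (SELECT AVG(rating) FROM movies)

Result:
genre 
------
Action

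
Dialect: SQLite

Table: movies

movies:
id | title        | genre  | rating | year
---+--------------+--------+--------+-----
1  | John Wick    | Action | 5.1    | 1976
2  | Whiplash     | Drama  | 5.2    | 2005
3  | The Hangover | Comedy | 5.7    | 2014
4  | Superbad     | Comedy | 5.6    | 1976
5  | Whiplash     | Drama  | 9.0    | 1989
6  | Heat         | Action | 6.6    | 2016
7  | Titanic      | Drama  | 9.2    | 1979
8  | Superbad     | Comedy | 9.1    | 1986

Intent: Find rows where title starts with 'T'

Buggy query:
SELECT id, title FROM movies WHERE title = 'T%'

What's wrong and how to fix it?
Bug: Wildcards only work with LIKE; '=' treats '%' as a literal character

Fix: Use LIKE for wildcard pattern matching

Corrected query:
SELECT id, title FROM movies WHERE title LIKE 'T%'

Result:
id | title       
---+-------------
3  | The Hangover
7  | Titanic     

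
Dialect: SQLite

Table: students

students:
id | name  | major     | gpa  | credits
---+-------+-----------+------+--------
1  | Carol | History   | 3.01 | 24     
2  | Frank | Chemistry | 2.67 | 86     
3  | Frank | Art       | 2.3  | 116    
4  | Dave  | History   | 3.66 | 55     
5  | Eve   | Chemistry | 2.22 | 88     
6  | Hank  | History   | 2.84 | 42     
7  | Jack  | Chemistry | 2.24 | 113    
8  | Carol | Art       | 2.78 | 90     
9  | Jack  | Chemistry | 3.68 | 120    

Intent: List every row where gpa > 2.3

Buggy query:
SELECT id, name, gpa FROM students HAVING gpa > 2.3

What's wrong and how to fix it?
Bug: HAVING filters the output of aggregation, but this query has no GROUP BY and no aggregate functions, so SQLite rejects it (HAVING clause on a non-aggregate query); the condition here is per row

Fix: Use WHERE for row-level filtering

Corrected query:
SELECT id, name, gpa FROM students WHERE gpa > 2.3

Result:
id | name  | gpa 
---+-------+-----
1  | Carol | 3.01
2  | Frank | 2.67
4  | Dave  | 3.66
6  | Hank  | 2.84
8  | Carol | 2.78
9  | Jack  | 3.68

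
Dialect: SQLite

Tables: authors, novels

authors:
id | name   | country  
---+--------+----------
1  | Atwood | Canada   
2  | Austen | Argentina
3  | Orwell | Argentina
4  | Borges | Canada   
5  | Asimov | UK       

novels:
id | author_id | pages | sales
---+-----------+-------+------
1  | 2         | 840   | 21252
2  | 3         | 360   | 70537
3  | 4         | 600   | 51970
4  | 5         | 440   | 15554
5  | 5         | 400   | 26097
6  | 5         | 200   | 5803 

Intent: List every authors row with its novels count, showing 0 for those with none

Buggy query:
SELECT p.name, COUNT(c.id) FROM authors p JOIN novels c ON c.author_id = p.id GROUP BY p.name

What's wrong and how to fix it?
Bug: INNER JOIN drops authors rows that have no matching novels rows

Fix: Use LEFT JOIN so parents without children still appear (COUNT(c.id) gives 0)

Corrected query:
SELECT p.name, COUNT(c.id) FROM authors p LEFT JOIN novels c ON c.author_id = p.id GROUP BY p.name

Result:
name   | COUNT(c.id)
-------+------------
Asimov | 3          
Atwood | 0          
Austen | 1          
Borges | 1          
Orwell | 1          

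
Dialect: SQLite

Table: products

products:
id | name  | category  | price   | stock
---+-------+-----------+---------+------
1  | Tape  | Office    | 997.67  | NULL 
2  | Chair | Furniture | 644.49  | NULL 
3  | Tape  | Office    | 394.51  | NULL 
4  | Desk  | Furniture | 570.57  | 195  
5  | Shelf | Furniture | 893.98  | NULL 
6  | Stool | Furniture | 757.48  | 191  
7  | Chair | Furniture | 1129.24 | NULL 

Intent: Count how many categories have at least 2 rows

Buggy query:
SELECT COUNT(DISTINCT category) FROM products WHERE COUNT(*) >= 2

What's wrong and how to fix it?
Bug: COUNT(*) cannot appear in WHERE; the per-group count doesn't exist yet

Fix: Use a subquery that GROUPs and filters with HAVING, then count its rows

Corrected query:
SELECT COUNT(*) FROM (SELECT category FROM products GROUP BY category HAVING COUNT(*) >= 2)

Result:
COUNT(*)
--------
2       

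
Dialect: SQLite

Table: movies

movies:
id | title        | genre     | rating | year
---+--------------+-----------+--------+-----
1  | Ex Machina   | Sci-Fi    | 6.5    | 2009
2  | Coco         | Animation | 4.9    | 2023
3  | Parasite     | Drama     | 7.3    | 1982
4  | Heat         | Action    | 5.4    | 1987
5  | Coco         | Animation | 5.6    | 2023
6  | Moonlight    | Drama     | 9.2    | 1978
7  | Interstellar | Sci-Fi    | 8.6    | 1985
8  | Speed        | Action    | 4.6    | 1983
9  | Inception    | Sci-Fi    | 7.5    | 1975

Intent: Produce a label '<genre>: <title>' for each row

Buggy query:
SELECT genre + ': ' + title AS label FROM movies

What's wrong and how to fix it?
Bug: SQLite uses || for string concatenation; + coerces text to numbers (yielding 0)

Fix: Use the || operator for string concatenation

Corrected query:
SELECT genre || ': ' || title AS label FROM movies

Result:
label               
--------------------
Sci-Fi: Ex Machina  
Animation: Coco     
Drama: Parasite     
Action: Heat        
Animation: Coco     
Drama: Moonlight    
Sci-Fi: Interstellar
Action: Speed       
Sci-Fi: Inception   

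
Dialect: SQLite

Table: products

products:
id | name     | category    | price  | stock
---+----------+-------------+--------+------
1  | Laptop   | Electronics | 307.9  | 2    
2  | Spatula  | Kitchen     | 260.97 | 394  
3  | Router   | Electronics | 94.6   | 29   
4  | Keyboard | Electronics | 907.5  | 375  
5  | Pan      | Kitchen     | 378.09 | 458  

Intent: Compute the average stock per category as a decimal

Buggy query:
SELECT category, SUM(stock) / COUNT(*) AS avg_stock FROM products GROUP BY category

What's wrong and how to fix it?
Bug: SUM(stock) and COUNT(*) are both integers; the division truncates the fractional part

Fix: Multiply by 1.0 (or CAST to REAL) to force floating-point division

Corrected query:
SELECT category, SUM(stock) * 1.0 / COUNT(*) AS avg_stock FROM products GROUP BY category

Result:
category    | avg_stock 
------------+-----------
Electronics | 135.333333
Kitchen     | 426       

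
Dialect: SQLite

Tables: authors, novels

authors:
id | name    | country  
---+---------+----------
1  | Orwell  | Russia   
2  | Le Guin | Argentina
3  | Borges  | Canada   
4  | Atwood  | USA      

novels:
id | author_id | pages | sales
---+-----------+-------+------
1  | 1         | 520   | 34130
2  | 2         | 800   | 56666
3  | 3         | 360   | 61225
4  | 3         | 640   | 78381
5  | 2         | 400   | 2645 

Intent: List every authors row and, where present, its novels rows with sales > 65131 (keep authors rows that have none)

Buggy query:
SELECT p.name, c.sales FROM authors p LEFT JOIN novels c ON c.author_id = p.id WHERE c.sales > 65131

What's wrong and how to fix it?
Bug: Filtering c.sales in WHERE discards the NULL rows produced by LEFT JOIN, turning it into an inner join

Fix: Put 'c.sales > 65131' in the JOIN's ON clause instead of WHERE

Corrected query:
SELECT p.name, c.sales FROM authors p LEFT JOIN novels c ON c.author_id = p.id AND c.sales > 65131

Result:
name    | sales
--------+------
Orwell  | NULL 
Le Guin | NULL 
Borges  | 78381
Atwood  | NULL 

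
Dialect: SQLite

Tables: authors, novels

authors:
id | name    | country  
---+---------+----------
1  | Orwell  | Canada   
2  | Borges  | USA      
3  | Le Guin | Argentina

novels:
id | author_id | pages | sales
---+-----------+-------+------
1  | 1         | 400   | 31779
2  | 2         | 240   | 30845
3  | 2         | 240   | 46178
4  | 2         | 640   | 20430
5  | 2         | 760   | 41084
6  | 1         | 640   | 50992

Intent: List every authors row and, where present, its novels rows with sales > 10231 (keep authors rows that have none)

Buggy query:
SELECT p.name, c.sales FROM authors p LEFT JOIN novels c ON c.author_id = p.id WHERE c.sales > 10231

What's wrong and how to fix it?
Bug: A WHERE condition on the right-hand table after LEFT JOIN drops unmatched parents

Fix: Put 'c.sales > 10231' in the JOIN's ON clause instead of WHERE

Corrected query:
SELECT p.name, c.sales FROM authors p LEFT JOIN novels c ON c.author_id = p.id AND c.sales > 10231

Result:
name    | sales
--------+------
Orwell  | 31779
Orwell  | 50992
Borges  | 20430
Borges  | 30845
Borges  | 41084
Borges  | 46178
Le Guin | NULL 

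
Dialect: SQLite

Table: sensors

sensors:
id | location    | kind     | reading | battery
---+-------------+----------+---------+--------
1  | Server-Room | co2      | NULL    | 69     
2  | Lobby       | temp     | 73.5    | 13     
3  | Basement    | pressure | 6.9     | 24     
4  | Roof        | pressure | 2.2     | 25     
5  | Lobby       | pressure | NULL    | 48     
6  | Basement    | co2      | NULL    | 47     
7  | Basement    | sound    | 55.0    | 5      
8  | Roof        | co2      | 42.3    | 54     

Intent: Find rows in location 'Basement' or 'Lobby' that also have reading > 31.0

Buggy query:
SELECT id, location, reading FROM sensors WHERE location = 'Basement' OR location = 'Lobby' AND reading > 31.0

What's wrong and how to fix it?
Bug: AND binds tighter than OR, so this parses as location = 'Basement' OR (location = 'Lobby' AND reading > 31.0)

Fix: Group the OR with parentheses (or use IN), then AND the threshold

Corrected query:
SELECT id, location, reading FROM sensors WHERE (location = 'Basement' OR location = 'Lobby') AND reading > 31.0

Result:
id | location | reading
---+----------+--------
2  | Lobby    | 73.5   
7  | Basement | 55     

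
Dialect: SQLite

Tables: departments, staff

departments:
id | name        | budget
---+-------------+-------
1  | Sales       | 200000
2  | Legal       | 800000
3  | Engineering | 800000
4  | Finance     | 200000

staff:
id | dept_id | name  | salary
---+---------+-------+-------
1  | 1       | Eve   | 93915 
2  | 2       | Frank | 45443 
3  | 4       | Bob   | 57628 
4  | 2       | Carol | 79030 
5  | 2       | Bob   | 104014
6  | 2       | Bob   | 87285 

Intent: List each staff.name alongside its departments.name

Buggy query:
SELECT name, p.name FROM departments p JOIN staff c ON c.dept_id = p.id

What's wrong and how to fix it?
Bug: Both tables have a 'name' column; the unqualified reference is ambiguous

Fix: Qualify the column with its table alias (c.name)

Corrected query:
SELECT c.name, p.name FROM departments p JOIN staff c ON c.dept_id = p.id

Result:
name  | name   
------+--------
Eve   | Sales  
Frank | Legal  
Bob   | Finance
Carol | Legal  
Bob   | Legal  
Bob   | Legal  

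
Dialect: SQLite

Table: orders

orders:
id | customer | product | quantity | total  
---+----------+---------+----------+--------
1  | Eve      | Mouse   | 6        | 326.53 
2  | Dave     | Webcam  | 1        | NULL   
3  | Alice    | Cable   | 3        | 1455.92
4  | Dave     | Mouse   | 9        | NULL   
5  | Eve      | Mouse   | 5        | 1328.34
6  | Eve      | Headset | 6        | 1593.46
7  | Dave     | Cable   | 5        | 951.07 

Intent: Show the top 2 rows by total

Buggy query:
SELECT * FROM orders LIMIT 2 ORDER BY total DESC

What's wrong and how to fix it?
Bug: LIMIT must come after ORDER BY

Fix: Swap the clauses: ORDER BY first, then LIMIT

Corrected query:
SELECT * FROM orders ORDER BY total DESC LIMIT 2

Result:
id | customer | product | quantity | total  
---+----------+---------+----------+--------
6  | Eve      | Headset | 6        | 1593.46
3  | Alice    | Cable   | 3        | 1455.92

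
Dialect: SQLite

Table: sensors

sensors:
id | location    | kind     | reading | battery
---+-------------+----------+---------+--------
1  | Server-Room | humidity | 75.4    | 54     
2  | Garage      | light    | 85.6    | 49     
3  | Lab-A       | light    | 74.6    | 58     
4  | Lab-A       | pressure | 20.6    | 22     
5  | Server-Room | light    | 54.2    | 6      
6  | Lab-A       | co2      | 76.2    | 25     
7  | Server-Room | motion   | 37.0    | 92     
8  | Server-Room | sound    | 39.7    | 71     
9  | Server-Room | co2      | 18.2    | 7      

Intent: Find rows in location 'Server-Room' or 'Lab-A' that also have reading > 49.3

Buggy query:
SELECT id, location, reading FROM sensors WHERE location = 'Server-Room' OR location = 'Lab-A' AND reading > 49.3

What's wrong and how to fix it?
Bug: Without parentheses, AND is evaluated before OR, so the reading filter only applies to the 'Lab-A' branch

Fix: Add parentheses around the OR so the AND applies to both alternatives

Corrected query:
SELECT id, location, reading FROM sensors WHERE (location = 'Server-Room' OR location = 'Lab-A') AND reading > 49.3

Result:
id | location    | reading
---+-------------+--------
1  | Server-Room | 75.4   
3  | Lab-A       | 74.6   
5  | Server-Room | 54.2   
6  | Lab-A       | 76.2   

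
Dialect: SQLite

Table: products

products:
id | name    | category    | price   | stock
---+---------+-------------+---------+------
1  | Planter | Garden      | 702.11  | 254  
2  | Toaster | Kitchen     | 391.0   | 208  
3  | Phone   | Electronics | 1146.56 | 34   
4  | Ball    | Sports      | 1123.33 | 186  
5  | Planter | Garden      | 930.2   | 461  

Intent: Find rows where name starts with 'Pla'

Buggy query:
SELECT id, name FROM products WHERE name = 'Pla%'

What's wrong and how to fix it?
Bug: '=' compares the literal string including the % character; pattern matching needs LIKE

Fix: Replace '=' with LIKE so 'Pla%' is treated as a pattern

Corrected query:
SELECT id, name FROM products WHERE name LIKE 'Pla%'

Result:
id | name   
---+--------
1  | Planter
5  | Planter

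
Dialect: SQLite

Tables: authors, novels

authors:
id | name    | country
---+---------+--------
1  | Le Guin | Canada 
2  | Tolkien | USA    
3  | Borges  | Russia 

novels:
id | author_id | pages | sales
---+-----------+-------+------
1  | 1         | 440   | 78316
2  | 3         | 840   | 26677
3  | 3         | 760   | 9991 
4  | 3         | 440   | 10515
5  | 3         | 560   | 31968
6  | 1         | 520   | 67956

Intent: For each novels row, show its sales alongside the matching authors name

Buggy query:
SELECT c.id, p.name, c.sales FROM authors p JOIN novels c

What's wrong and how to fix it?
Bug: Missing join condition: each novels row is matched to all authors rows instead of just its own

Fix: Add ON c.author_id = p.id to the JOIN

Corrected query:
SELECT c.id, p.name, c.sales FROM authors p JOIN novels c ON c.author_id = p.id

Result:
id | name    | sales
---+---------+------
1  | Le Guin | 78316
2  | Borges  | 26677
3  | Borges  | 9991 
4  | Borges  | 10515
5  | Borges  | 31968
6  | Le Guin | 67956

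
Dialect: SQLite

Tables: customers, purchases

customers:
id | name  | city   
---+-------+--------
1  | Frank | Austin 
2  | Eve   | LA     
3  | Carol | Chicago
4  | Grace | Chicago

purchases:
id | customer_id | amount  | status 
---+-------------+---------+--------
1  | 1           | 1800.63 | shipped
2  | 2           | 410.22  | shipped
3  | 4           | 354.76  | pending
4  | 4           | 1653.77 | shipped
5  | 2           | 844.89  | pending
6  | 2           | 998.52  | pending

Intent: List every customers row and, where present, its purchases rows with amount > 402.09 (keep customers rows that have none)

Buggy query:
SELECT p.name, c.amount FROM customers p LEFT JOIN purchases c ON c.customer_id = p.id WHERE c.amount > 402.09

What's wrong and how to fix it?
Bug: A WHERE condition on the right-hand table after LEFT JOIN drops unmatched parents

Fix: Put 'c.amount > 402.09' in the JOIN's ON clause instead of WHERE

Corrected query:
SELECT p.name, c.amount FROM customers p LEFT JOIN purchases c ON c.customer_id = p.id AND c.amount > 402.09

Result:
name  | amount 
------+--------
Frank | 1800.63
Eve   | 410.22 
Eve   | 844.89 
Eve   | 998.52 
Carol | NULL   
Grace | 1653.77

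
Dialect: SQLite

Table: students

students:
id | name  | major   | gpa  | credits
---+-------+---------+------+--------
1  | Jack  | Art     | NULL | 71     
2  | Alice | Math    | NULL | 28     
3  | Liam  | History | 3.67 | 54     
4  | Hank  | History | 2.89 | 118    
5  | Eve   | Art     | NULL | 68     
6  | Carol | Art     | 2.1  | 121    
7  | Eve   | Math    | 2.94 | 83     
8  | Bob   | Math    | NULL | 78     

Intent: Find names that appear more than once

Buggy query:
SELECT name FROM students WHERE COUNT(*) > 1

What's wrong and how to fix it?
Bug: COUNT(*) is an aggregate and cannot be used in WHERE

Fix: GROUP BY name, then filter groups with HAVING COUNT(*) > 1

Corrected query:
SELECT name FROM students GROUP BY name HAVING COUNT(*) > 1

Result:
name
----
Eve 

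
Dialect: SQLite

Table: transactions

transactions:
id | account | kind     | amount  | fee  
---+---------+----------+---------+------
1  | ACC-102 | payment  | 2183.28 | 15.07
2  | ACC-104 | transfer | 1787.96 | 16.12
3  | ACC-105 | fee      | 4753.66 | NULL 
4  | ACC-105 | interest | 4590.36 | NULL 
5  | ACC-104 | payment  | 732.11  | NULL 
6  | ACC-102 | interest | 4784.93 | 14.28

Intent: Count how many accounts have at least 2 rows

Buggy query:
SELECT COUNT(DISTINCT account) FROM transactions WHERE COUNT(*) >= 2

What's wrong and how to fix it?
Bug: WHERE filters individual rows, not groups, so a group-level COUNT is invalid there

Fix: Use a subquery that GROUPs and filters with HAVING, then count its rows

Corrected query:
SELECT COUNT(*) FROM (SELECT account FROM transactions GROUP BY account HAVING COUNT(*) >= 2)

Result:
COUNT(*)
--------
3       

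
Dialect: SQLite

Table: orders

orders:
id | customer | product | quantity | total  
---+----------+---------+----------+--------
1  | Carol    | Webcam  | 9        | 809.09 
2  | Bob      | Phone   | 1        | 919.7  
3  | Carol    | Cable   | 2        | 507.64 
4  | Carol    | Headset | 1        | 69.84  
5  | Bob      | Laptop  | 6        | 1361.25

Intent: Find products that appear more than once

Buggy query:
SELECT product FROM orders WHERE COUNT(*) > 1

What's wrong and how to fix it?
Bug: COUNT(*) is an aggregate and cannot be used in WHERE

Fix: Group first, then use HAVING for the count condition

Corrected query:
SELECT product FROM orders GROUP BY product HAVING COUNT(*) > 1

Result:
(no rows)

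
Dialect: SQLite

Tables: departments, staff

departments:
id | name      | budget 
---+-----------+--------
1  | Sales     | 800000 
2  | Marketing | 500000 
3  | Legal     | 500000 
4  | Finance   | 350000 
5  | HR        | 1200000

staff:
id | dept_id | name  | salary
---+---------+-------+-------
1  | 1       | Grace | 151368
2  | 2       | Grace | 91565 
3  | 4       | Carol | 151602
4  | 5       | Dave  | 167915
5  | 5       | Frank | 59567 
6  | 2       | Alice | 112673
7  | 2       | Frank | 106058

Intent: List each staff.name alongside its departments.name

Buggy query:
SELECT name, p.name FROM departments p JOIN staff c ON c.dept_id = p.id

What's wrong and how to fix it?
Bug: Both tables have a 'name' column; the unqualified reference is ambiguous

Fix: Prefix ambiguous columns with the table alias

Corrected query:
SELECT c.name, p.name FROM departments p JOIN staff c ON c.dept_id = p.id

Result:
name  | name     
------+----------
Grace | Sales    
Grace | Marketing
Carol | Finance  
Dave  | HR       
Frank | HR       
Alice | Marketing
Frank | Marketing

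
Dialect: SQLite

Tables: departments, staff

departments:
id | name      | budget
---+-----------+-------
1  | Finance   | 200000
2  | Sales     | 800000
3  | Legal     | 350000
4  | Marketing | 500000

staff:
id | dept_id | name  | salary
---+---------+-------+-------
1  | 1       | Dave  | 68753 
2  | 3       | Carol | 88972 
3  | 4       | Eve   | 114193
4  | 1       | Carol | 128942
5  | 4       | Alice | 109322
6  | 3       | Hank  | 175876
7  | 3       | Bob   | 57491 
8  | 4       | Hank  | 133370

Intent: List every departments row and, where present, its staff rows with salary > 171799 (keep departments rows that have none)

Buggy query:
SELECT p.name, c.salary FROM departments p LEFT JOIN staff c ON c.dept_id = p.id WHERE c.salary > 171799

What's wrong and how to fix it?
Bug: A WHERE condition on the right-hand table after LEFT JOIN drops unmatched parents

Fix: Put 'c.salary > 171799' in the JOIN's ON clause instead of WHERE

Corrected query:
SELECT p.name, c.salary FROM departments p LEFT JOIN staff c ON c.dept_id = p.id AND c.salary > 171799

Result:
name      | salary
----------+-------
Finance   | NULL  
Sales     | NULL  
Legal     | 175876
Marketing | NULL  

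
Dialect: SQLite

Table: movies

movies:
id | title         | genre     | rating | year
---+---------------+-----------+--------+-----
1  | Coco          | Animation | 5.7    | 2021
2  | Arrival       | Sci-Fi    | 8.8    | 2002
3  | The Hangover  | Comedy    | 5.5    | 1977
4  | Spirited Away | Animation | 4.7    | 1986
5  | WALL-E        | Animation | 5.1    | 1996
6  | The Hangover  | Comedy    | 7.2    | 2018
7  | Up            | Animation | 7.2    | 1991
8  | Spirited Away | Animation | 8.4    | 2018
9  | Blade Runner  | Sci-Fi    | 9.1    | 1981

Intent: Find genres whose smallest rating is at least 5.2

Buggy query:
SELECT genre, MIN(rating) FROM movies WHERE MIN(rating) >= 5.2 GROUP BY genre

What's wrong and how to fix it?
Bug: Aggregates like MIN are computed per group after WHERE runs

Fix: Use HAVING for the per-group MIN condition

Corrected query:
SELECT genre, MIN(rating) FROM movies GROUP BY genre HAVING MIN(rating) >= 5.2

Result:
genre  | MIN(rating)
-------+------------
Comedy | 5.5        
Sci-Fi | 8.8        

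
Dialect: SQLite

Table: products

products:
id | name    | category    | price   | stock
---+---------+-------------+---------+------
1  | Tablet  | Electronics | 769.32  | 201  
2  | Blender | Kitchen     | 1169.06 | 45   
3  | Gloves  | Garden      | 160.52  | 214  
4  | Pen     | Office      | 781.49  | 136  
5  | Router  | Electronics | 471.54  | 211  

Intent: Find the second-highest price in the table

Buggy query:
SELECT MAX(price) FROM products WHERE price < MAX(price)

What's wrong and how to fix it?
Bug: MAX(price) on the right of the comparison is an aggregate-in-WHERE error

Fix: Put the inner MAX in a scalar subquery

Corrected query:
SELECT MAX(price) FROM products WHERE price < (SELECT MAX(price) FROM products)

Result:
MAX(price)
----------
781.49    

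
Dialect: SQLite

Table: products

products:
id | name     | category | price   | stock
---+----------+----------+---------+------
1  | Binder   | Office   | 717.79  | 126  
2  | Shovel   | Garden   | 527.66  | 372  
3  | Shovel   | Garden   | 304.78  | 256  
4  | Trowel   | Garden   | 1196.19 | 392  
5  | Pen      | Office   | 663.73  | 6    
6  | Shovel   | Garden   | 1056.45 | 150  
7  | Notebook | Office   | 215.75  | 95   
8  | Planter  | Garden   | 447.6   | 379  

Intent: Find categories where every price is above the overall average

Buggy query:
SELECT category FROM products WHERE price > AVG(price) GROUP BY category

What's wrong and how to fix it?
Bug: AVG() is an aggregate; it can't sit directly in WHERE

Fix: Use a subquery for AVG and a HAVING MIN(...) filter so the condition holds for every row in the group

Corrected query:
SELECT category FROM products GROUP BY category HAVING MIN(price) > (SELECT AVG(price) FROM products)

Result:
(no rows)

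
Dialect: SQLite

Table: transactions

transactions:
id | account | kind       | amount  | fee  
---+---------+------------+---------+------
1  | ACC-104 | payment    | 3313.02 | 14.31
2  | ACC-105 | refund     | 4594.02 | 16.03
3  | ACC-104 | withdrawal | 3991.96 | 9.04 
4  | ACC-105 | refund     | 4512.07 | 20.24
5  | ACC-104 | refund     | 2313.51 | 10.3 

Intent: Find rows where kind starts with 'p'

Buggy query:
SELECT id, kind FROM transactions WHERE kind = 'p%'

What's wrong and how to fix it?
Bug: '=' compares the literal string including the % character; pattern matching needs LIKE

Fix: Replace '=' with LIKE so 'p%' is treated as a pattern

Corrected query:
SELECT id, kind FROM transactions WHERE kind LIKE 'p%'

Result:
id | kind   
---+--------
1  | payment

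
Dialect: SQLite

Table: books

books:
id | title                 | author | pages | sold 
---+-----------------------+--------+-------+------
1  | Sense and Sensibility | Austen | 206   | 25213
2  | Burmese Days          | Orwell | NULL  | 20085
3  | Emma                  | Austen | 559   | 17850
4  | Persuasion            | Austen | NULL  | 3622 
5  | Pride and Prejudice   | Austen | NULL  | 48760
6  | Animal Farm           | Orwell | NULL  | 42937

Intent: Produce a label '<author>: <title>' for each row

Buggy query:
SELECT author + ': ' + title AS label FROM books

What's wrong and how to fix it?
Bug: SQLite uses || for string concatenation; + coerces text to numbers (yielding 0)

Fix: Use the || operator for string concatenation

Corrected query:
SELECT author || ': ' || title AS label FROM books

Result:
label                        
-----------------------------
Austen: Sense and Sensibility
Orwell: Burmese Days         
Austen: Emma                 
Austen: Persuasion           
Austen: Pride and Prejudice  
Orwell: Animal Farm          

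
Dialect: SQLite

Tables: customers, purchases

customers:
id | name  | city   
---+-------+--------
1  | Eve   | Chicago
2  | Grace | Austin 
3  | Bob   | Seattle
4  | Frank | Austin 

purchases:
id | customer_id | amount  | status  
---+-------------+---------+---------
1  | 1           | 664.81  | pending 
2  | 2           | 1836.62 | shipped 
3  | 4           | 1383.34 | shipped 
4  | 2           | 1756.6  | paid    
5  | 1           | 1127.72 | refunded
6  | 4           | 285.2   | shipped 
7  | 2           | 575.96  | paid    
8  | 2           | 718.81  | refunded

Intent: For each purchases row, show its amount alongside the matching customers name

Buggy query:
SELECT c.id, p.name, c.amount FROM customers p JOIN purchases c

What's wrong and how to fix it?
Bug: JOIN with no ON clause produces a cartesian product; every purchases row pairs with every customers row

Fix: Specify the join condition linking the foreign key to the parent id

Corrected query:
SELECT c.id, p.name, c.amount FROM customers p JOIN purchases c ON c.customer_id = p.id

Result:
id | name  | amount 
---+-------+--------
1  | Eve   | 664.81 
2  | Grace | 1836.62
3  | Frank | 1383.34
4  | Grace | 1756.6 
5  | Eve   | 1127.72
6  | Frank | 285.2  
7  | Grace | 575.96 
8  | Grace | 718.81 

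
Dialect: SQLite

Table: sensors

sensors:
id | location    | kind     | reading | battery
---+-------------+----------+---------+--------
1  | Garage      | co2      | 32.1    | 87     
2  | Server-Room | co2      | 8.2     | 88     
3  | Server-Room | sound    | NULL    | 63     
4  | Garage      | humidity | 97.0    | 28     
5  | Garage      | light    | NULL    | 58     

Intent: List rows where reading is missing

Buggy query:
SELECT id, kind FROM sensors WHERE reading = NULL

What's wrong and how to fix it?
Bug: Comparing to NULL with '=' never matches; NULL = NULL is unknown, not true

Fix: Use IS NULL to test for NULL

Corrected query:
SELECT id, kind FROM sensors WHERE reading IS NULL

Result:
id | kind 
---+------
3  | sound
5  | light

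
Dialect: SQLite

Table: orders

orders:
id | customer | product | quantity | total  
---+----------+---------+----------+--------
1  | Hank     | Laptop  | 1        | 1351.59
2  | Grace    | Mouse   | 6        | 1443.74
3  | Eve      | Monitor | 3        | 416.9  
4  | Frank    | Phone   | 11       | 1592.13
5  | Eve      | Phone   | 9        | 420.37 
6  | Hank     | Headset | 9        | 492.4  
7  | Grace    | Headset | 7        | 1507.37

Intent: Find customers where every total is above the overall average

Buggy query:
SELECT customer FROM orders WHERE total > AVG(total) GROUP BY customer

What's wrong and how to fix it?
Bug: AVG() is an aggregate; it can't sit directly in WHERE

Fix: Compute the overall average in a scalar subquery and compare each group's MIN against it in HAVING

Corrected query:
SELECT customer FROM orders GROUP BY customer HAVING MIN(total) > (SELECT AVG(total) FROM orders)

Result:
customer
--------
Frank   
Grace   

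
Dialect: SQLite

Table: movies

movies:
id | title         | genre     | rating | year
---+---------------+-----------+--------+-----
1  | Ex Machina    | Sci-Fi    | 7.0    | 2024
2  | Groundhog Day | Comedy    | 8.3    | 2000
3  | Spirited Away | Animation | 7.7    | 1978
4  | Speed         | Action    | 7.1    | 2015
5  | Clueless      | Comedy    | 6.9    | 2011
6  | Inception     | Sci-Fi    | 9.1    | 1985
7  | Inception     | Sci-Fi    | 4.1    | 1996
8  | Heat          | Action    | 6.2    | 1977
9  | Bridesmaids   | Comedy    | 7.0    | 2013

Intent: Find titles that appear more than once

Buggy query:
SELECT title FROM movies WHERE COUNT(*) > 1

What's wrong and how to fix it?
Bug: COUNT(*) is an aggregate and cannot be used in WHERE

Fix: GROUP BY title, then filter groups with HAVING COUNT(*) > 1

Corrected query:
SELECT title FROM movies GROUP BY title HAVING COUNT(*) > 1

Result:
title    
---------
Inception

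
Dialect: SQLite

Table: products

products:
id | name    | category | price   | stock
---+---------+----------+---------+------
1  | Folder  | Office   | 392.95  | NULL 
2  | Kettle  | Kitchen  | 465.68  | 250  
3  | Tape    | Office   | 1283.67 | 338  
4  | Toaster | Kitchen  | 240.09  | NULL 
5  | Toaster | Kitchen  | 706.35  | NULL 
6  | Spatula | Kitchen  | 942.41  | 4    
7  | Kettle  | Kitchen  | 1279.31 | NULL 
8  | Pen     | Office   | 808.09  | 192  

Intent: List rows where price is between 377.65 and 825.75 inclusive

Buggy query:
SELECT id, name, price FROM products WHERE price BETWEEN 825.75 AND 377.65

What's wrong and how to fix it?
Bug: The bounds are reversed; BETWEEN a AND b requires a <= b to match anything

Fix: Swap the bounds so the smaller value comes first

Corrected query:
SELECT id, name, price FROM products WHERE price BETWEEN 377.65 AND 825.75

Result:
id | name    | price 
---+---------+-------
1  | Folder  | 392.95
2  | Kettle  | 465.68
5  | Toaster | 706.35
8  | Pen     | 808.09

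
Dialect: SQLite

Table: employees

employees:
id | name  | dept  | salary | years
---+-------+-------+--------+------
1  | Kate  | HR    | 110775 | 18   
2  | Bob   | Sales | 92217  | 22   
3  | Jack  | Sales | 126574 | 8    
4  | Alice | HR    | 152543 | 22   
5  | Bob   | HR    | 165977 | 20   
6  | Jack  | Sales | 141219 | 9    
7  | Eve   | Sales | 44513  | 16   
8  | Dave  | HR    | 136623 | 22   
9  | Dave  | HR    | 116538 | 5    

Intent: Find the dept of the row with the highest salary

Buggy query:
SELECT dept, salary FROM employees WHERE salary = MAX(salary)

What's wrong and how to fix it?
Bug: WHERE is evaluated per row; an aggregate over the whole table isn't defined there

Fix: Wrap MAX in a scalar subquery so WHERE compares against a single value

Corrected query:
SELECT dept, salary FROM employees WHERE salary = (SELECT MAX(salary) FROM employees)

Result:
dept | salary
-----+-------
HR   | 165977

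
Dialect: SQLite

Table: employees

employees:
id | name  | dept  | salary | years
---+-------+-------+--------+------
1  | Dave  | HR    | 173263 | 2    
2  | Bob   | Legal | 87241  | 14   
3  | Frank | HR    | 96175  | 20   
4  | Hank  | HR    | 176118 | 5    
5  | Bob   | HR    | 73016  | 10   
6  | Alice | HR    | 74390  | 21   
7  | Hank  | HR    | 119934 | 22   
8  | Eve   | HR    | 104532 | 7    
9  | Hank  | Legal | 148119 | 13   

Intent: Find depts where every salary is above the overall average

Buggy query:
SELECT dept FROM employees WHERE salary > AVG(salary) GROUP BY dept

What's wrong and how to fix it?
Bug: WHERE evaluates per row before aggregation, so AVG() is unavailable

Fix: Use a subquery for AVG and a HAVING MIN(...) filter so the condition holds for every row in the group

Corrected query:
SELECT dept FROM employees GROUP BY dept HAVING MIN(salary) > (SELECT AVG(salary) FROM employees)

Result:
(no rows)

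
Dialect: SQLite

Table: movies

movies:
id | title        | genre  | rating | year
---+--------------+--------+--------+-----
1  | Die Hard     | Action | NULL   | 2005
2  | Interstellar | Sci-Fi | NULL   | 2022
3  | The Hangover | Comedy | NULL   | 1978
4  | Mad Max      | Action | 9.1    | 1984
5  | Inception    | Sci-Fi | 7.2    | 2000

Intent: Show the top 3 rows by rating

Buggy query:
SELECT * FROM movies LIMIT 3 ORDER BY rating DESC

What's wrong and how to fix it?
Bug: LIMIT must come after ORDER BY

Fix: Sort with ORDER BY, then apply LIMIT

Corrected query:
SELECT * FROM movies ORDER BY rating DESC LIMIT 3

Result:
id | title     | genre  | rating | year
---+-----------+--------+--------+-----
4  | Mad Max   | Action | 9.1    | 1984
5  | Inception | Sci-Fi | 7.2    | 2000
1  | Die Hard  | Action | NULL   | 2005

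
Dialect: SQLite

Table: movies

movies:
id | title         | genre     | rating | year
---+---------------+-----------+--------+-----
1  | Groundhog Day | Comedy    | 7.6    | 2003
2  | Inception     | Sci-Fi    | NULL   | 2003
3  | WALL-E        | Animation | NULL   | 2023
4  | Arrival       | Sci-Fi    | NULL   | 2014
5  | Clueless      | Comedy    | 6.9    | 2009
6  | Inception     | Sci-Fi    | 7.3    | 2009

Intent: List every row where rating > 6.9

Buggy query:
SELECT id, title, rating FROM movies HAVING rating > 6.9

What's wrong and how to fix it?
Bug: HAVING filters the output of aggregation, but this query has no GROUP BY and no aggregate functions, so SQLite rejects it (HAVING clause on a non-aggregate query); the condition here is per row

Fix: Use WHERE for row-level filtering

Corrected query:
SELECT id, title, rating FROM movies WHERE rating > 6.9

Result:
id | title         | rating
---+---------------+-------
1  | Groundhog Day | 7.6   
6  | Inception     | 7.3   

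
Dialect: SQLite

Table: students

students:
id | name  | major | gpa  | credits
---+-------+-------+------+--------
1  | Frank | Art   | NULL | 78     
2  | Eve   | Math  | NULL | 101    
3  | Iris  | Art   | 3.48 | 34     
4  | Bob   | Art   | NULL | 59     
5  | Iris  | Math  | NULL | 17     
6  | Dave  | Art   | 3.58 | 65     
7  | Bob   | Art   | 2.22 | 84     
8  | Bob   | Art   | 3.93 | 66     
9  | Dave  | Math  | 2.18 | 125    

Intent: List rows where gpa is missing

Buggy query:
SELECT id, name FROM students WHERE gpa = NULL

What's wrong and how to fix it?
Bug: Comparing to NULL with '=' never matches; NULL = NULL is unknown, not true

Fix: Replace '= NULL' with 'IS NULL'

Corrected query:
SELECT id, name FROM students WHERE gpa IS NULL

Result:
id | name 
---+------
1  | Frank
2  | Eve  
4  | Bob  
5  | Iris 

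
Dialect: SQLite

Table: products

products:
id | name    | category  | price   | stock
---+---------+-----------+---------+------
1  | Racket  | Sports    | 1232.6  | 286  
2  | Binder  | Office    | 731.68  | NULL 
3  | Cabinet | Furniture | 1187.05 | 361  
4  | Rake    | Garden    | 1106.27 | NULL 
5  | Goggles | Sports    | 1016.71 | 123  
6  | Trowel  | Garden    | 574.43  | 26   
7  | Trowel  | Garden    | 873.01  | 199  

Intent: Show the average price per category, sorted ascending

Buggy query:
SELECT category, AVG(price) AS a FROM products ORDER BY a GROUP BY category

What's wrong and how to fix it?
Bug: ORDER BY appears before GROUP BY; SQL clause order requires GROUP BY first

Fix: Reorder: SELECT … FROM … GROUP BY … ORDER BY …

Corrected query:
SELECT category, AVG(price) AS a FROM products GROUP BY category ORDER BY a

Result:
category  | a         
----------+-----------
Office    | 731.68    
Garden    | 851.236667
Sports    | 1124.655  
Furniture | 1187.05   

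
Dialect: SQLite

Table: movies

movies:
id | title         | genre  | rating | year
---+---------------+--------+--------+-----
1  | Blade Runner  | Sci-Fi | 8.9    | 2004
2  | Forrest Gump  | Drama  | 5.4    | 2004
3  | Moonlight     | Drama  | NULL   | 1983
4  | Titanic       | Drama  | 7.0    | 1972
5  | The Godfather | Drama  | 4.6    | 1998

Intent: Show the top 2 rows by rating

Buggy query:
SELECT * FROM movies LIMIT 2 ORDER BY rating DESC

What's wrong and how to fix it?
Bug: ORDER BY cannot follow LIMIT; LIMIT is the final clause

Fix: Swap the clauses: ORDER BY first, then LIMIT

Corrected query:
SELECT * FROM movies ORDER BY rating DESC LIMIT 2

Result:
id | title        | genre  | rating | year
---+--------------+--------+--------+-----
1  | Blade Runner | Sci-Fi | 8.9    | 2004
4  | Titanic      | Drama  | 7      | 1972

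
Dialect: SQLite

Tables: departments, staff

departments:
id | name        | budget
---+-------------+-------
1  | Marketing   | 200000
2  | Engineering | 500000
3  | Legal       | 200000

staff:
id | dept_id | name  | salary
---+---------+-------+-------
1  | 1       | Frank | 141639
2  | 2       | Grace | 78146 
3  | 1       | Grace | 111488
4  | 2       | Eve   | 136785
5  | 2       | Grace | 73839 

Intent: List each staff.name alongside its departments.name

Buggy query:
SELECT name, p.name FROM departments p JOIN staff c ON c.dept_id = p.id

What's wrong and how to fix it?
Bug: 'name' exists in both joined tables, so the database can't tell which one is meant

Fix: Qualify the column with its table alias (c.name)

Corrected query:
SELECT c.name, p.name FROM departments p JOIN staff c ON c.dept_id = p.id

Result:
name  | name       
------+------------
Frank | Marketing  
Grace | Engineering
Grace | Marketing  
Eve   | Engineering
Grace | Engineering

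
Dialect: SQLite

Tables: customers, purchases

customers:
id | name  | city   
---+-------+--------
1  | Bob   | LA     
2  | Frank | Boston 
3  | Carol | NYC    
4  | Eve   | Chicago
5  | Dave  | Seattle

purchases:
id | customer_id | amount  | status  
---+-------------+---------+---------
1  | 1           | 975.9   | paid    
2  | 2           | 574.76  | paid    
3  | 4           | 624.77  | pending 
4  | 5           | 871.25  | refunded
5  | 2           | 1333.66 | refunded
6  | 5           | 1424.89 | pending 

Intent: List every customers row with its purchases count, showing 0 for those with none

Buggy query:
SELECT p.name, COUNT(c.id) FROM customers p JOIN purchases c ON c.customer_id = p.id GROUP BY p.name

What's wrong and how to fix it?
Bug: An inner join excludes parents with zero children

Fix: Use LEFT JOIN so parents without children still appear (COUNT(c.id) gives 0)

Corrected query:
SELECT p.name, COUNT(c.id) FROM customers p LEFT JOIN purchases c ON c.customer_id = p.id GROUP BY p.name

Result:
name  | COUNT(c.id)
------+------------
Bob   | 1          
Carol | 0          
Dave  | 2          
Eve   | 1          
Frank | 2          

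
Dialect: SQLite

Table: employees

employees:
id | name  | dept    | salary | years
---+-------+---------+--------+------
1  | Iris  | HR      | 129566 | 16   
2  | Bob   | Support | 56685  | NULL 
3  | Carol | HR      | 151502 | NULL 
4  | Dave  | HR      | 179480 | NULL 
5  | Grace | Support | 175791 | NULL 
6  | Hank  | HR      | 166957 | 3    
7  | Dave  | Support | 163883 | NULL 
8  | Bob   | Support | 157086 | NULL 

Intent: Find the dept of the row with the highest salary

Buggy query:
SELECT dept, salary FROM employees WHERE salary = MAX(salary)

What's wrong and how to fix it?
Bug: WHERE is evaluated per row; an aggregate over the whole table isn't defined there

Fix: Wrap MAX in a scalar subquery so WHERE compares against a single value

Corrected query:
SELECT dept, salary FROM employees WHERE salary = (SELECT MAX(salary) FROM employees)

Result:
dept | salary
-----+-------
HR   | 179480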